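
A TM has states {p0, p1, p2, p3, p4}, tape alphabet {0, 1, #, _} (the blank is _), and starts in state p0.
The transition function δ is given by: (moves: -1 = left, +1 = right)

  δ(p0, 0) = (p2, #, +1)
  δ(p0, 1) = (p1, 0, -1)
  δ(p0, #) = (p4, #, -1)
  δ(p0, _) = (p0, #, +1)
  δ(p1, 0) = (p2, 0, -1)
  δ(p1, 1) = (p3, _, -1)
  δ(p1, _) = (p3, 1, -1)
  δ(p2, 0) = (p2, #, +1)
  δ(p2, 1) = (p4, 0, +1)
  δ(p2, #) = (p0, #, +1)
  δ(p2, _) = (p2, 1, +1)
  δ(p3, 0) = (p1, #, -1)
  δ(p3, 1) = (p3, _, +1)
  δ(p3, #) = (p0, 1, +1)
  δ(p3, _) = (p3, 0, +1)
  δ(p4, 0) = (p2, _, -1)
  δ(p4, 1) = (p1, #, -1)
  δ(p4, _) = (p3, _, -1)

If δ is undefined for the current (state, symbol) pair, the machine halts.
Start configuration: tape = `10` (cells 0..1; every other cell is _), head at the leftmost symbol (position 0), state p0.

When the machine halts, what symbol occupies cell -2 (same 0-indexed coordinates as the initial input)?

state=p0 head=0 tape=____[1]0   (p0,1)→(p1,0,-1)
state=p1 head=-1 tape=___[_]00   (p1,_)→(p3,1,-1)
state=p3 head=-2 tape=__[_]100   (p3,_)→(p3,0,+1)
state=p3 head=-1 tape=__0[1]00   (p3,1)→(p3,_,+1)
state=p3 head=0 tape=__0_[0]0   (p3,0)→(p1,#,-1)
state=p1 head=-1 tape=__0[_]#0   (p1,_)→(p3,1,-1)
state=p3 head=-2 tape=__[0]1#0   (p3,0)→(p1,#,-1)
state=p1 head=-3 tape=_[_]#1#0   (p1,_)→(p3,1,-1)
state=p3 head=-4 tape=[_]1#1#0   (p3,_)→(p3,0,+1)
state=p3 head=-3 tape=0[1]#1#0   (p3,1)→(p3,_,+1)
state=p3 head=-2 tape=0_[#]1#0   (p3,#)→(p0,1,+1)
state=p0 head=-1 tape=0_1[1]#0   (p0,1)→(p1,0,-1)
state=p1 head=-2 tape=0_[1]0#0   (p1,1)→(p3,_,-1)
state=p3 head=-3 tape=0[_]_0#0   (p3,_)→(p3,0,+1)
state=p3 head=-2 tape=00[_]0#0   (p3,_)→(p3,0,+1)
state=p3 head=-1 tape=000[0]#0   (p3,0)→(p1,#,-1)
state=p1 head=-2 tape=00[0]##0   (p1,0)→(p2,0,-1)
state=p2 head=-3 tape=0[0]0##0   (p2,0)→(p2,#,+1)
state=p2 head=-2 tape=0#[0]##0   (p2,0)→(p2,#,+1)
state=p2 head=-1 tape=0##[#]#0   (p2,#)→(p0,#,+1)
state=p0 head=0 tape=0###[#]0   (p0,#)→(p4,#,-1)
state=p4 head=-1 tape=0##[#]#0
Cell -2 holds # when M halts.

#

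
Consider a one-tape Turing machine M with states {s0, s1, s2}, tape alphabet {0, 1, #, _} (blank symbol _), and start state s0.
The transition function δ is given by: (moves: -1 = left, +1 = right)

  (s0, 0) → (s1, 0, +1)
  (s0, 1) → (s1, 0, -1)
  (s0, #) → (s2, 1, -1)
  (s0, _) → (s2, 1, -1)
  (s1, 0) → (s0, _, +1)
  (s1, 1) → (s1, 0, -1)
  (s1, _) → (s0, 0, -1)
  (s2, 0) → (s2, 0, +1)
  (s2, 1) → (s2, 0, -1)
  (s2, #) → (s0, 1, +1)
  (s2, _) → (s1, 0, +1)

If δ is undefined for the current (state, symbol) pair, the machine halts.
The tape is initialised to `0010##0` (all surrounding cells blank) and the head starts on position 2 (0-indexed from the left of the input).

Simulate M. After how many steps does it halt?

9

state=s0 head=2 tape=00[1]0##0   (s0,1)→(s1,0,-1)
state=s1 head=1 tape=0[0]00##0   (s1,0)→(s0,_,+1)
state=s0 head=2 tape=0_[0]0##0   (s0,0)→(s1,0,+1)
state=s1 head=3 tape=0_0[0]##0   (s1,0)→(s0,_,+1)
state=s0 head=4 tape=0_0_[#]#0   (s0,#)→(s2,1,-1)
state=s2 head=3 tape=0_0[_]1#0   (s2,_)→(s1,0,+1)
state=s1 head=4 tape=0_00[1]#0   (s1,1)→(s1,0,-1)
state=s1 head=3 tape=0_0[0]0#0   (s1,0)→(s0,_,+1)
state=s0 head=4 tape=0_0_[0]#0   (s0,0)→(s1,0,+1)
state=s1 head=5 tape=0_0_0[#]0
M halts after 9 transitions.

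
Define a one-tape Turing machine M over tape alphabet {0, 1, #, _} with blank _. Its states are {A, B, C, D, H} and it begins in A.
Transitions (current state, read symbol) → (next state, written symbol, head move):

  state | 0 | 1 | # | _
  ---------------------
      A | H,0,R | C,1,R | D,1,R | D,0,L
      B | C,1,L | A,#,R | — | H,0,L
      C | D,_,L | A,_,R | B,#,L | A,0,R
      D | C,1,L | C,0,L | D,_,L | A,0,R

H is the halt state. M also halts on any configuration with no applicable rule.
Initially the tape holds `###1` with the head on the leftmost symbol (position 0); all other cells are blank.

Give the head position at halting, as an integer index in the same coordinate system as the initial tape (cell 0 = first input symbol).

1

state=A head=0 tape=_[#]##1   (A,#)→(D,1,R)
state=D head=1 tape=_1[#]#1   (D,#)→(D,_,L)
state=D head=0 tape=_[1]_#1   (D,1)→(C,0,L)
state=C head=-1 tape=[_]0_#1   (C,_)→(A,0,R)
state=A head=0 tape=0[0]_#1   (A,0)→(H,0,R)
state=H head=1 tape=00[_]#1
At halt the head is at cell 1.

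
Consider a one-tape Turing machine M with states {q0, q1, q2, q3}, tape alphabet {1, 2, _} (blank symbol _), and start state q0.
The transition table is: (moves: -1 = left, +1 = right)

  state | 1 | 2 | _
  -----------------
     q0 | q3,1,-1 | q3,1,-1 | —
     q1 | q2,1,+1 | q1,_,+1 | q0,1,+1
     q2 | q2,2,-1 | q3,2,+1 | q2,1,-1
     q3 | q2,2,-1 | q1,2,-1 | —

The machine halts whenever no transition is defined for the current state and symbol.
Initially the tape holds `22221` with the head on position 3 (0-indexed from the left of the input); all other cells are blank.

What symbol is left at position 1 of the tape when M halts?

state=q0 head=3 tape=222[2]1__   (q0,2)→(q3,1,-1)
state=q3 head=2 tape=22[2]11__   (q3,2)→(q1,2,-1)
state=q1 head=1 tape=2[2]211__   (q1,2)→(q1,_,+1)
state=q1 head=2 tape=2_[2]11__   (q1,2)→(q1,_,+1)
state=q1 head=3 tape=2__[1]1__   (q1,1)→(q2,1,+1)
state=q2 head=4 tape=2__1[1]__   (q2,1)→(q2,2,-1)
state=q2 head=3 tape=2__[1]2__   (q2,1)→(q2,2,-1)
state=q2 head=2 tape=2_[_]22__   (q2,_)→(q2,1,-1)
state=q2 head=1 tape=2[_]122__   (q2,_)→(q2,1,-1)
state=q2 head=0 tape=[2]1122__   (q2,2)→(q3,2,+1)
state=q3 head=1 tape=2[1]122__   (q3,1)→(q2,2,-1)
state=q2 head=0 tape=[2]2122__   (q2,2)→(q3,2,+1)
state=q3 head=1 tape=2[2]122__   (q3,2)→(q1,2,-1)
state=q1 head=0 tape=[2]2122__   (q1,2)→(q1,_,+1)
state=q1 head=1 tape=_[2]122__   (q1,2)→(q1,_,+1)
state=q1 head=2 tape=__[1]22__   (q1,1)→(q2,1,+1)
state=q2 head=3 tape=__1[2]2__   (q2,2)→(q3,2,+1)
state=q3 head=4 tape=__12[2]__   (q3,2)→(q1,2,-1)
state=q1 head=3 tape=__1[2]2__   (q1,2)→(q1,_,+1)
state=q1 head=4 tape=__1_[2]__   (q1,2)→(q1,_,+1)
state=q1 head=5 tape=__1__[_]_   (q1,_)→(q0,1,+1)
state=q0 head=6 tape=__1__1[_]
Cell 1 holds _ when M halts.

_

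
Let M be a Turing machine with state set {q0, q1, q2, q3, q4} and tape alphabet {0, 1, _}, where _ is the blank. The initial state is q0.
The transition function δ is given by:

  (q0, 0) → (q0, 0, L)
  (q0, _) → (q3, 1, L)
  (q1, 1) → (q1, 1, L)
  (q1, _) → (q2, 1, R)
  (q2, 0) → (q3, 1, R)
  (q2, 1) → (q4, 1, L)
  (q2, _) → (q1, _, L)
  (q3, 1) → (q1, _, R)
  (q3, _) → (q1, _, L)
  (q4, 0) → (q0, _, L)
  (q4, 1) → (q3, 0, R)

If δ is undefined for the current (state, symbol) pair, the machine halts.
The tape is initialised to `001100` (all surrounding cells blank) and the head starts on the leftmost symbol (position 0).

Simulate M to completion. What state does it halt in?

state=q0 head=0 tape=____[0]01100   (q0,0)→(q0,0,L)
state=q0 head=-1 tape=___[_]001100   (q0,_)→(q3,1,L)
state=q3 head=-2 tape=__[_]1001100   (q3,_)→(q1,_,L)
state=q1 head=-3 tape=_[_]_1001100   (q1,_)→(q2,1,R)
state=q2 head=-2 tape=_1[_]1001100   (q2,_)→(q1,_,L)
state=q1 head=-3 tape=_[1]_1001100   (q1,1)→(q1,1,L)
state=q1 head=-4 tape=[_]1_1001100   (q1,_)→(q2,1,R)
state=q2 head=-3 tape=1[1]_1001100   (q2,1)→(q4,1,L)
state=q4 head=-4 tape=[1]1_1001100   (q4,1)→(q3,0,R)
state=q3 head=-3 tape=0[1]_1001100   (q3,1)→(q1,_,R)
state=q1 head=-2 tape=0_[_]1001100   (q1,_)→(q2,1,R)
state=q2 head=-1 tape=0_1[1]001100   (q2,1)→(q4,1,L)
state=q4 head=-2 tape=0_[1]1001100   (q4,1)→(q3,0,R)
state=q3 head=-1 tape=0_0[1]001100   (q3,1)→(q1,_,R)
state=q1 head=0 tape=0_0_[0]01100
No transition is defined for (q1, 0); M halts in state q1.

q1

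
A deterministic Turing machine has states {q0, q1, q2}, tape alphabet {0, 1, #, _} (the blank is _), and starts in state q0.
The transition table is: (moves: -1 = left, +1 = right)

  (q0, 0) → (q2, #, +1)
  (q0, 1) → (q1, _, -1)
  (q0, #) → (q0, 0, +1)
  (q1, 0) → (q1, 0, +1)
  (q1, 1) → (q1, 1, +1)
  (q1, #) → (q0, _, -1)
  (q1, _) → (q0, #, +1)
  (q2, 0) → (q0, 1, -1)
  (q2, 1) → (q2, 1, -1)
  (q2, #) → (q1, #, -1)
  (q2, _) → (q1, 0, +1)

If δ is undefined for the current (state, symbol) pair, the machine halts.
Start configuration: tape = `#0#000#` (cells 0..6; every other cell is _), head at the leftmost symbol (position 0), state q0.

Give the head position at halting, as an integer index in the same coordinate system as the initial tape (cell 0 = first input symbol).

q0 | [#]0#000#__   read # → write 0, move +1, go to q0
q0 | 0[0]#000#__   read 0 → write #, move +1, go to q2
q2 | 0#[#]000#__   read # → write #, move -1, go to q1
q1 | 0[#]#000#__   read # → write _, move -1, go to q0
q0 | [0]_#000#__   read 0 → write #, move +1, go to q2
q2 | #[_]#000#__   read _ → write 0, move +1, go to q1
q1 | #0[#]000#__   read # → write _, move -1, go to q0
q0 | #[0]_000#__   read 0 → write #, move +1, go to q2
q2 | ##[_]000#__   read _ → write 0, move +1, go to q1
q1 | ##0[0]00#__   read 0 → write 0, move +1, go to q1
q1 | ##00[0]0#__   read 0 → write 0, move +1, go to q1
q1 | ##000[0]#__   read 0 → write 0, move +1, go to q1
q1 | ##0000[#]__   read # → write _, move -1, go to q0
q0 | ##000[0]___   read 0 → write #, move +1, go to q2
q2 | ##000#[_]__   read _ → write 0, move +1, go to q1
q1 | ##000#0[_]_   read _ → write #, move +1, go to q0
q0 | ##000#0#[_]
At halt the head is at cell 8.

8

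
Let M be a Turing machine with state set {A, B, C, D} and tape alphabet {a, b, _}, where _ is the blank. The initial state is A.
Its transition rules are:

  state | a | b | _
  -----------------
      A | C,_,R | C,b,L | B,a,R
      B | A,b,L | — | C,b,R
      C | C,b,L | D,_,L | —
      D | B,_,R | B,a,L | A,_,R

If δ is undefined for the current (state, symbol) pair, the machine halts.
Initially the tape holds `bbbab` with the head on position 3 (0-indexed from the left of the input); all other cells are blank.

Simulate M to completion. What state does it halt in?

state=A head=3 tape=bbb[a]b__   (A,a)→(C,_,R)
state=C head=4 tape=bbb_[b]__   (C,b)→(D,_,L)
state=D head=3 tape=bbb[_]___   (D,_)→(A,_,R)
state=A head=4 tape=bbb_[_]__   (A,_)→(B,a,R)
state=B head=5 tape=bbb_a[_]_   (B,_)→(C,b,R)
state=C head=6 tape=bbb_ab[_]
No transition is defined for (C, _); M halts in state C.

C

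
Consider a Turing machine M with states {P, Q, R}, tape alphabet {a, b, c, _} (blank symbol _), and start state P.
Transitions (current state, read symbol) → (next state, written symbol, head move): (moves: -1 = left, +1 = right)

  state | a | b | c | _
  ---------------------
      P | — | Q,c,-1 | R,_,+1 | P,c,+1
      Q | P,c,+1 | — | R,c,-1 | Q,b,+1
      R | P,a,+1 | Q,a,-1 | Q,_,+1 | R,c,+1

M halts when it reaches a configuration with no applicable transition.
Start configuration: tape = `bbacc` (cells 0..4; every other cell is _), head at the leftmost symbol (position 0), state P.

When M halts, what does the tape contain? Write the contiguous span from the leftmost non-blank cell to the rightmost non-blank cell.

bcbcacc

state=P head=0 tape=__[b]bacc   (P,b)→(Q,c,-1)
state=Q head=-1 tape=_[_]cbacc   (Q,_)→(Q,b,+1)
state=Q head=0 tape=_b[c]bacc   (Q,c)→(R,c,-1)
state=R head=-1 tape=_[b]cbacc   (R,b)→(Q,a,-1)
state=Q head=-2 tape=[_]acbacc   (Q,_)→(Q,b,+1)
state=Q head=-1 tape=b[a]cbacc   (Q,a)→(P,c,+1)
state=P head=0 tape=bc[c]bacc   (P,c)→(R,_,+1)
state=R head=1 tape=bc_[b]acc   (R,b)→(Q,a,-1)
state=Q head=0 tape=bc[_]aacc   (Q,_)→(Q,b,+1)
state=Q head=1 tape=bcb[a]acc   (Q,a)→(P,c,+1)
state=P head=2 tape=bcbc[a]cc
The non-blank tape span at halt is bcbcacc.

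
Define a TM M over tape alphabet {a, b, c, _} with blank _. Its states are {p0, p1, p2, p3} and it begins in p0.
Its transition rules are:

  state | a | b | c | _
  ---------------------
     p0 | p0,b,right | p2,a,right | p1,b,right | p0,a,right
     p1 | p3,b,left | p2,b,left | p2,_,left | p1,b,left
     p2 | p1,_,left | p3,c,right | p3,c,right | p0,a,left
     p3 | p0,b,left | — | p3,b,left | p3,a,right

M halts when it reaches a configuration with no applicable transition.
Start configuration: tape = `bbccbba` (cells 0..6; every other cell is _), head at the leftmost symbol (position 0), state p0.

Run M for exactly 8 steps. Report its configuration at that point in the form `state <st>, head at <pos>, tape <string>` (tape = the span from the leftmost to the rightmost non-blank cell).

state p3, head at 2, tape aacbcbba

state=p0 head=0 tape=_[b]bccbba   (p0,b)→(p2,a,right)
state=p2 head=1 tape=_a[b]ccbba   (p2,b)→(p3,c,right)
state=p3 head=2 tape=_ac[c]cbba   (p3,c)→(p3,b,left)
state=p3 head=1 tape=_a[c]bcbba   (p3,c)→(p3,b,left)
state=p3 head=0 tape=_[a]bbcbba   (p3,a)→(p0,b,left)
state=p0 head=-1 tape=[_]bbbcbba   (p0,_)→(p0,a,right)
state=p0 head=0 tape=a[b]bbcbba   (p0,b)→(p2,a,right)
state=p2 head=1 tape=aa[b]bcbba   (p2,b)→(p3,c,right)
state=p3 head=2 tape=aac[b]cbba
After 8 steps: state p3, head at 2, tape aacbcbba.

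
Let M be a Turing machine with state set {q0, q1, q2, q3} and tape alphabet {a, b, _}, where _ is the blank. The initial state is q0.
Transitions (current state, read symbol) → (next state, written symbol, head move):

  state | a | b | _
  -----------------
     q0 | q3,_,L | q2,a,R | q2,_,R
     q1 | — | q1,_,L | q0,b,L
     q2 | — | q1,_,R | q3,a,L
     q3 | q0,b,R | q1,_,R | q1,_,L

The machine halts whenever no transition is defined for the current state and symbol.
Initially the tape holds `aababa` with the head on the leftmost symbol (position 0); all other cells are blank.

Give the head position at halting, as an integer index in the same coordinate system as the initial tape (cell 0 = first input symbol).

1

state=q0 head=0 tape=___[a]ababa   (q0,a)→(q3,_,L)
state=q3 head=-1 tape=__[_]_ababa   (q3,_)→(q1,_,L)
state=q1 head=-2 tape=_[_]__ababa   (q1,_)→(q0,b,L)
state=q0 head=-3 tape=[_]b__ababa   (q0,_)→(q2,_,R)
state=q2 head=-2 tape=_[b]__ababa   (q2,b)→(q1,_,R)
state=q1 head=-1 tape=__[_]_ababa   (q1,_)→(q0,b,L)
state=q0 head=-2 tape=_[_]b_ababa   (q0,_)→(q2,_,R)
state=q2 head=-1 tape=__[b]_ababa   (q2,b)→(q1,_,R)
state=q1 head=0 tape=___[_]ababa   (q1,_)→(q0,b,L)
state=q0 head=-1 tape=__[_]bababa   (q0,_)→(q2,_,R)
state=q2 head=0 tape=___[b]ababa   (q2,b)→(q1,_,R)
state=q1 head=1 tape=____[a]baba
At halt the head is at cell 1.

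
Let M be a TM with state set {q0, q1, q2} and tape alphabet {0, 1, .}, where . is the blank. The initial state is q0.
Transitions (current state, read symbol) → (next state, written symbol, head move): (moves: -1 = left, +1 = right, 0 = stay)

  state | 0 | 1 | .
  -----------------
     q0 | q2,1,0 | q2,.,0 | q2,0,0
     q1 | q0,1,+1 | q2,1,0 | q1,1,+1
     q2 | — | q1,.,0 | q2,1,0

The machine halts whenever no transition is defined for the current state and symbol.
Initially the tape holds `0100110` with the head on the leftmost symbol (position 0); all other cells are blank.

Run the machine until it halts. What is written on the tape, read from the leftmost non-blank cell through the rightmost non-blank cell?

11111110

q0 | [0]100110.   read 0 → write 1, move 0, go to q2
q2 | [1]100110.   read 1 → write ., move 0, go to q1
q1 | [.]100110.   read . → write 1, move +1, go to q1
q1 | 1[1]00110.   read 1 → write 1, move 0, go to q2
q2 | 1[1]00110.   read 1 → write ., move 0, go to q1
q1 | 1[.]00110.   read . → write 1, move +1, go to q1
q1 | 11[0]0110.   read 0 → write 1, move +1, go to q0
q0 | 111[0]110.   read 0 → write 1, move 0, go to q2
q2 | 111[1]110.   read 1 → write ., move 0, go to q1
q1 | 111[.]110.   read . → write 1, move +1, go to q1
q1 | 1111[1]10.   read 1 → write 1, move 0, go to q2
q2 | 1111[1]10.   read 1 → write ., move 0, go to q1
q1 | 1111[.]10.   read . → write 1, move +1, go to q1
q1 | 11111[1]0.   read 1 → write 1, move 0, go to q2
q2 | 11111[1]0.   read 1 → write ., move 0, go to q1
q1 | 11111[.]0.   read . → write 1, move +1, go to q1
q1 | 111111[0].   read 0 → write 1, move +1, go to q0
q0 | 1111111[.]   read . → write 0, move 0, go to q2
q2 | 1111111[0]
The non-blank tape span at halt is 11111110.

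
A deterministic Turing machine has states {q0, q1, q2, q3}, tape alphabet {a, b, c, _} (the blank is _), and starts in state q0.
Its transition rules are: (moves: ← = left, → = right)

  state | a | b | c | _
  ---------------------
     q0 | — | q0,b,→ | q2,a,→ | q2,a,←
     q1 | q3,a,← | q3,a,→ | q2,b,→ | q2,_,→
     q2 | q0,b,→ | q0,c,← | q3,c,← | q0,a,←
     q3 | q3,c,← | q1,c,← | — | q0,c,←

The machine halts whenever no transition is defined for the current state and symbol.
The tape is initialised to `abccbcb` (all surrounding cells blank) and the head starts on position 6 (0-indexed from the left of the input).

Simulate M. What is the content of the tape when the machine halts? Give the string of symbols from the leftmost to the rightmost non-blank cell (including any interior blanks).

q0 | abccbc[b]_   read b → write b, move →, go to q0
q0 | abccbcb[_]   read _ → write a, move ←, go to q2
q2 | abccbc[b]a   read b → write c, move ←, go to q0
q0 | abccb[c]ca   read c → write a, move →, go to q2
q2 | abccba[c]a   read c → write c, move ←, go to q3
q3 | abccb[a]ca   read a → write c, move ←, go to q3
q3 | abcc[b]cca   read b → write c, move ←, go to q1
q1 | abc[c]ccca   read c → write b, move →, go to q2
q2 | abcb[c]cca   read c → write c, move ←, go to q3
q3 | abc[b]ccca   read b → write c, move ←, go to q1
q1 | ab[c]cccca   read c → write b, move →, go to q2
q2 | abb[c]ccca   read c → write c, move ←, go to q3
q3 | ab[b]cccca   read b → write c, move ←, go to q1
q1 | a[b]ccccca   read b → write a, move →, go to q3
q3 | aa[c]cccca
The non-blank tape span at halt is aaccccca.

aaccccca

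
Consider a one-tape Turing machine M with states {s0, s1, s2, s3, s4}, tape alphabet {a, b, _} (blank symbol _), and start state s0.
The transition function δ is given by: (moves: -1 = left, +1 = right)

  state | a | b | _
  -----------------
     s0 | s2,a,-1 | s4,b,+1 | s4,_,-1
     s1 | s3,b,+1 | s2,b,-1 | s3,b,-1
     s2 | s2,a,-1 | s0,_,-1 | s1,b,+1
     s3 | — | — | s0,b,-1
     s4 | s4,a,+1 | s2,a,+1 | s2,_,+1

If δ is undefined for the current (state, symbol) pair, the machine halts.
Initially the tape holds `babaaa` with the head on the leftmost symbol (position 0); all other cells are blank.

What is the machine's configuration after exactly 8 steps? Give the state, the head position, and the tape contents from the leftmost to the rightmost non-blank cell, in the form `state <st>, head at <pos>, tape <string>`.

state=s0 head=0 tape=__[b]abaaa   (s0,b)→(s4,b,+1)
state=s4 head=1 tape=__b[a]baaa   (s4,a)→(s4,a,+1)
state=s4 head=2 tape=__ba[b]aaa   (s4,b)→(s2,a,+1)
state=s2 head=3 tape=__baa[a]aa   (s2,a)→(s2,a,-1)
state=s2 head=2 tape=__ba[a]aaa   (s2,a)→(s2,a,-1)
state=s2 head=1 tape=__b[a]aaaa   (s2,a)→(s2,a,-1)
state=s2 head=0 tape=__[b]aaaaa   (s2,b)→(s0,_,-1)
state=s0 head=-1 tape=_[_]_aaaaa   (s0,_)→(s4,_,-1)
state=s4 head=-2 tape=[_]__aaaaa
After 8 steps: state s4, head at -2, tape aaaaa.

state s4, head at -2, tape aaaaa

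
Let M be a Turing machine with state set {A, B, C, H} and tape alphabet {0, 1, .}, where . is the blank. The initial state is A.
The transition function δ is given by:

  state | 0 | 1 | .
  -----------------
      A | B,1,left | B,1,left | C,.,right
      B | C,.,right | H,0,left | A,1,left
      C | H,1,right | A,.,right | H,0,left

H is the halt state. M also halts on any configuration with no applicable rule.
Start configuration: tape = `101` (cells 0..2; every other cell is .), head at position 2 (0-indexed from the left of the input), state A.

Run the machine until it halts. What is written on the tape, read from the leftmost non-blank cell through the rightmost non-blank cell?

1...0

A | 10[1]..   read 1 → write 1, move left, go to B
B | 1[0]1..   read 0 → write ., move right, go to C
C | 1.[1]..   read 1 → write ., move right, go to A
A | 1..[.].   read . → write ., move right, go to C
C | 1...[.]   read . → write 0, move left, go to H
H | 1..[.]0
The non-blank tape span at halt is 1...0.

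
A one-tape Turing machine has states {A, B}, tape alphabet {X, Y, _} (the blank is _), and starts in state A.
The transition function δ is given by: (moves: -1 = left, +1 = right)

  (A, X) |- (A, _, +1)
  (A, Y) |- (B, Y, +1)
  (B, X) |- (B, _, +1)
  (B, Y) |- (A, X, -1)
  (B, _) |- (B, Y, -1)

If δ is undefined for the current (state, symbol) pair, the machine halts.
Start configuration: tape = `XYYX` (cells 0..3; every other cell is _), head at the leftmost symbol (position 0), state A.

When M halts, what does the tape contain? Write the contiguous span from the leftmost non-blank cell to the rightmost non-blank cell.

XYYY

A | [X]YYX_   read X → write _, move +1, go to A
A | _[Y]YX_   read Y → write Y, move +1, go to B
B | _Y[Y]X_   read Y → write X, move -1, go to A
A | _[Y]XX_   read Y → write Y, move +1, go to B
B | _Y[X]X_   read X → write _, move +1, go to B
B | _Y_[X]_   read X → write _, move +1, go to B
B | _Y__[_]   read _ → write Y, move -1, go to B
B | _Y_[_]Y   read _ → write Y, move -1, go to B
B | _Y[_]YY   read _ → write Y, move -1, go to B
B | _[Y]YYY   read Y → write X, move -1, go to A
A | [_]XYYY
The non-blank tape span at halt is XYYY.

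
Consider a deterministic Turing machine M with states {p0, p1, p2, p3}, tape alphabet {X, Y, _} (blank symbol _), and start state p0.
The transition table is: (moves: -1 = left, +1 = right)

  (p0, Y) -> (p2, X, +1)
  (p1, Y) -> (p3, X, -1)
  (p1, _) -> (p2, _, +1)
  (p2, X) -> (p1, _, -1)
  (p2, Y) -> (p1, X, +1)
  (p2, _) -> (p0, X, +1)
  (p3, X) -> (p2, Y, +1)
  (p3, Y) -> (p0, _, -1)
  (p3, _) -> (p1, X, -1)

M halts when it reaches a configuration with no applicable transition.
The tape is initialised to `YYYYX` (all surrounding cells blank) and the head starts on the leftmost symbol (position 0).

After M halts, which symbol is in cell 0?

p0 | __[Y]YYYX   read Y → write X, move +1, go to p2
p2 | __X[Y]YYX   read Y → write X, move +1, go to p1
p1 | __XX[Y]YX   read Y → write X, move -1, go to p3
p3 | __X[X]XYX   read X → write Y, move +1, go to p2
p2 | __XY[X]YX   read X → write _, move -1, go to p1
p1 | __X[Y]_YX   read Y → write X, move -1, go to p3
p3 | __[X]X_YX   read X → write Y, move +1, go to p2
p2 | __Y[X]_YX   read X → write _, move -1, go to p1
p1 | __[Y]__YX   read Y → write X, move -1, go to p3
p3 | _[_]X__YX   read _ → write X, move -1, go to p1
p1 | [_]XX__YX   read _ → write _, move +1, go to p2
p2 | _[X]X__YX   read X → write _, move -1, go to p1
p1 | [_]_X__YX   read _ → write _, move +1, go to p2
p2 | _[_]X__YX   read _ → write X, move +1, go to p0
p0 | _X[X]__YX
Cell 0 holds X when M halts.

X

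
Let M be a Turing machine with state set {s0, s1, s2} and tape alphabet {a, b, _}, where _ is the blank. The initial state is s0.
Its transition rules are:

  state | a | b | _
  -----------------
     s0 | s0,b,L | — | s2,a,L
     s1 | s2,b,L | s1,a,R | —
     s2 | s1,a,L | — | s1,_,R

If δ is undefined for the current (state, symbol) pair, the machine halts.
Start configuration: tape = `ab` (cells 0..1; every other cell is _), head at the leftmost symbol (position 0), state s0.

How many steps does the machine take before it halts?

state=s0 head=0 tape=__[a]b_   (s0,a)→(s0,b,L)
state=s0 head=-1 tape=_[_]bb_   (s0,_)→(s2,a,L)
state=s2 head=-2 tape=[_]abb_   (s2,_)→(s1,_,R)
state=s1 head=-1 tape=_[a]bb_   (s1,a)→(s2,b,L)
state=s2 head=-2 tape=[_]bbb_   (s2,_)→(s1,_,R)
state=s1 head=-1 tape=_[b]bb_   (s1,b)→(s1,a,R)
state=s1 head=0 tape=_a[b]b_   (s1,b)→(s1,a,R)
state=s1 head=1 tape=_aa[b]_   (s1,b)→(s1,a,R)
state=s1 head=2 tape=_aaa[_]
M halts after 8 transitions.

8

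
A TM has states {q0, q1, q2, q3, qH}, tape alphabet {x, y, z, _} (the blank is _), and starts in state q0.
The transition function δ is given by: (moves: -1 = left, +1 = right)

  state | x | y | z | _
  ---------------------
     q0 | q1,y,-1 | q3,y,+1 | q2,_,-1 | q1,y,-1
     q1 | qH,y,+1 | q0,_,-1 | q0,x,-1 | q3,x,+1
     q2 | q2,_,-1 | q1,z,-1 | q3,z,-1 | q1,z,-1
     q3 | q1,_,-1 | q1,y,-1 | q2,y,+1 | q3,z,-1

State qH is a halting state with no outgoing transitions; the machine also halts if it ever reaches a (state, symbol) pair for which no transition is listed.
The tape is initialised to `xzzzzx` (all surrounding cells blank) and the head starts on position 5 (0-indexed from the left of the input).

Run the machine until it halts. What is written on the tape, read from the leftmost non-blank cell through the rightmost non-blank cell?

yyz_xy

state=q0 head=5 tape=xzzzz[x]   (q0,x)→(q1,y,-1)
state=q1 head=4 tape=xzzz[z]y   (q1,z)→(q0,x,-1)
state=q0 head=3 tape=xzz[z]xy   (q0,z)→(q2,_,-1)
state=q2 head=2 tape=xz[z]_xy   (q2,z)→(q3,z,-1)
state=q3 head=1 tape=x[z]z_xy   (q3,z)→(q2,y,+1)
state=q2 head=2 tape=xy[z]_xy   (q2,z)→(q3,z,-1)
state=q3 head=1 tape=x[y]z_xy   (q3,y)→(q1,y,-1)
state=q1 head=0 tape=[x]yz_xy   (q1,x)→(qH,y,+1)
state=qH head=1 tape=y[y]z_xy
The non-blank tape span at halt is yyz_xy.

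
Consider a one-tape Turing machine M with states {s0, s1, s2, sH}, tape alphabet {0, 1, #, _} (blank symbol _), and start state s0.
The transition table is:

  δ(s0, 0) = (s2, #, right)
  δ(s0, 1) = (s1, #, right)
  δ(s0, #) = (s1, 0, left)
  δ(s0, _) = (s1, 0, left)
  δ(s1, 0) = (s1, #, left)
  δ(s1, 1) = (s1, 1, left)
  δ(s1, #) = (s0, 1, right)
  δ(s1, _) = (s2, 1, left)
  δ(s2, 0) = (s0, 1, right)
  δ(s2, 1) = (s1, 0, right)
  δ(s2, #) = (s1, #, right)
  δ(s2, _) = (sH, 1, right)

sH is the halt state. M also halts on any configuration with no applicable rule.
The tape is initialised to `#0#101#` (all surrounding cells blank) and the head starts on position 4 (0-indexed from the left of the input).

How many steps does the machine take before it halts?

state=s0 head=4 tape=__#0#1[0]1#_   (s0,0)→(s2,#,right)
state=s2 head=5 tape=__#0#1#[1]#_   (s2,1)→(s1,0,right)
state=s1 head=6 tape=__#0#1#0[#]_   (s1,#)→(s0,1,right)
state=s0 head=7 tape=__#0#1#01[_]   (s0,_)→(s1,0,left)
state=s1 head=6 tape=__#0#1#0[1]0   (s1,1)→(s1,1,left)
state=s1 head=5 tape=__#0#1#[0]10   (s1,0)→(s1,#,left)
state=s1 head=4 tape=__#0#1[#]#10   (s1,#)→(s0,1,right)
state=s0 head=5 tape=__#0#11[#]10   (s0,#)→(s1,0,left)
state=s1 head=4 tape=__#0#1[1]010   (s1,1)→(s1,1,left)
state=s1 head=3 tape=__#0#[1]1010   (s1,1)→(s1,1,left)
state=s1 head=2 tape=__#0[#]11010   (s1,#)→(s0,1,right)
state=s0 head=3 tape=__#01[1]1010   (s0,1)→(s1,#,right)
state=s1 head=4 tape=__#01#[1]010   (s1,1)→(s1,1,left)
state=s1 head=3 tape=__#01[#]1010   (s1,#)→(s0,1,right)
state=s0 head=4 tape=__#011[1]010   (s0,1)→(s1,#,right)
state=s1 head=5 tape=__#011#[0]10   (s1,0)→(s1,#,left)
state=s1 head=4 tape=__#011[#]#10   (s1,#)→(s0,1,right)
state=s0 head=5 tape=__#0111[#]10   (s0,#)→(s1,0,left)
state=s1 head=4 tape=__#011[1]010   (s1,1)→(s1,1,left)
state=s1 head=3 tape=__#01[1]1010   (s1,1)→(s1,1,left)
state=s1 head=2 tape=__#0[1]11010   (s1,1)→(s1,1,left)
state=s1 head=1 tape=__#[0]111010   (s1,0)→(s1,#,left)
state=s1 head=0 tape=__[#]#111010   (s1,#)→(s0,1,right)
state=s0 head=1 tape=__1[#]111010   (s0,#)→(s1,0,left)
state=s1 head=0 tape=__[1]0111010   (s1,1)→(s1,1,left)
state=s1 head=-1 tape=_[_]10111010   (s1,_)→(s2,1,left)
state=s2 head=-2 tape=[_]110111010   (s2,_)→(sH,1,right)
state=sH head=-1 tape=1[1]10111010
M halts after 27 transitions.

27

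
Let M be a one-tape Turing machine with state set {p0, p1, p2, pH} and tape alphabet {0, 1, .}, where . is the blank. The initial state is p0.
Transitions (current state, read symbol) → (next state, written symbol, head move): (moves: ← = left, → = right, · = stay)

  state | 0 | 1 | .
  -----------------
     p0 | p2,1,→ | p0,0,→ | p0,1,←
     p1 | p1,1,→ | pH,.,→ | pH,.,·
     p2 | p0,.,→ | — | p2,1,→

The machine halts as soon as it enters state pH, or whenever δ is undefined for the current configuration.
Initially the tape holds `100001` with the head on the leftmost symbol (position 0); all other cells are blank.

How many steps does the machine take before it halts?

8

p0 | [1]00001.   read 1 → write 0, move →, go to p0
p0 | 0[0]0001.   read 0 → write 1, move →, go to p2
p2 | 01[0]001.   read 0 → write ., move →, go to p0
p0 | 01.[0]01.   read 0 → write 1, move →, go to p2
p2 | 01.1[0]1.   read 0 → write ., move →, go to p0
p0 | 01.1.[1].   read 1 → write 0, move →, go to p0
p0 | 01.1.0[.]   read . → write 1, move ←, go to p0
p0 | 01.1.[0]1   read 0 → write 1, move →, go to p2
p2 | 01.1.1[1]
M halts after 8 transitions.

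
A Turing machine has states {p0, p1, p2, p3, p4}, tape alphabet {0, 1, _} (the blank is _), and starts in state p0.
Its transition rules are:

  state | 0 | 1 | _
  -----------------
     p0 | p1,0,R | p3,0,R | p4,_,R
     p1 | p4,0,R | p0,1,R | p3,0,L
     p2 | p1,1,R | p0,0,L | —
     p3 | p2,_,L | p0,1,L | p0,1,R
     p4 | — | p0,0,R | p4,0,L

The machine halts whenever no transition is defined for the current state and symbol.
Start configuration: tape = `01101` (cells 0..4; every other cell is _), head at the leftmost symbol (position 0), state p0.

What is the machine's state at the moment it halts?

p4

p0 | [0]1101___   read 0 → write 0, move R, go to p1
p1 | 0[1]101___   read 1 → write 1, move R, go to p0
p0 | 01[1]01___   read 1 → write 0, move R, go to p3
p3 | 010[0]1___   read 0 → write _, move L, go to p2
p2 | 01[0]_1___   read 0 → write 1, move R, go to p1
p1 | 011[_]1___   read _ → write 0, move L, go to p3
p3 | 01[1]01___   read 1 → write 1, move L, go to p0
p0 | 0[1]101___   read 1 → write 0, move R, go to p3
p3 | 00[1]01___   read 1 → write 1, move L, go to p0
p0 | 0[0]101___   read 0 → write 0, move R, go to p1
p1 | 00[1]01___   read 1 → write 1, move R, go to p0
p0 | 001[0]1___   read 0 → write 0, move R, go to p1
p1 | 0010[1]___   read 1 → write 1, move R, go to p0
p0 | 00101[_]__   read _ → write _, move R, go to p4
p4 | 00101_[_]_   read _ → write 0, move L, go to p4
p4 | 00101[_]0_   read _ → write 0, move L, go to p4
p4 | 0010[1]00_   read 1 → write 0, move R, go to p0
p0 | 00100[0]0_   read 0 → write 0, move R, go to p1
p1 | 001000[0]_   read 0 → write 0, move R, go to p4
p4 | 0010000[_]   read _ → write 0, move L, go to p4
p4 | 001000[0]0
No transition is defined for (p4, 0); M halts in state p4.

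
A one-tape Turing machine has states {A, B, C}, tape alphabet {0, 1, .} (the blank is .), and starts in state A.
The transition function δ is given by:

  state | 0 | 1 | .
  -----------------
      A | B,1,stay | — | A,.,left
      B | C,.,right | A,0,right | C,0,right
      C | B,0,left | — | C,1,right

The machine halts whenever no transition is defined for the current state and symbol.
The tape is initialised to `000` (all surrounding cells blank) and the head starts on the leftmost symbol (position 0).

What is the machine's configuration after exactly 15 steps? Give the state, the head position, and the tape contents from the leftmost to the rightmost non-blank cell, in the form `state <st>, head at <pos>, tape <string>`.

A | [0]00.   read 0 → write 1, move stay, go to B
B | [1]00.   read 1 → write 0, move right, go to A
A | 0[0]0.   read 0 → write 1, move stay, go to B
B | 0[1]0.   read 1 → write 0, move right, go to A
A | 00[0].   read 0 → write 1, move stay, go to B
B | 00[1].   read 1 → write 0, move right, go to A
A | 000[.]   read . → write ., move left, go to A
A | 00[0].   read 0 → write 1, move stay, go to B
B | 00[1].   read 1 → write 0, move right, go to A
A | 000[.]   read . → write ., move left, go to A
A | 00[0].   read 0 → write 1, move stay, go to B
B | 00[1].   read 1 → write 0, move right, go to A
A | 000[.]   read . → write ., move left, go to A
A | 00[0].   read 0 → write 1, move stay, go to B
B | 00[1].   read 1 → write 0, move right, go to A
A | 000[.]
After 15 steps: state A, head at 3, tape 000.

state A, head at 3, tape 000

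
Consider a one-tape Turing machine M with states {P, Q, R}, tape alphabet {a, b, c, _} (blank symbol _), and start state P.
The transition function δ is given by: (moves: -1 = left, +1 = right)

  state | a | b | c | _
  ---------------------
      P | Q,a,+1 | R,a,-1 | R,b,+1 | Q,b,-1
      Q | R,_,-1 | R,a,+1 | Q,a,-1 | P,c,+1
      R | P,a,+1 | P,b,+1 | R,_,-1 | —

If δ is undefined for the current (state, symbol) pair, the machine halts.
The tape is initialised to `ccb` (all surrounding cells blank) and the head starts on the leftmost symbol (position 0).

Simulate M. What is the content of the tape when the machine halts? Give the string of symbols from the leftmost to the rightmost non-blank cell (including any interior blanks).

aabaa

P | [c]cb___   read c → write b, move +1, go to R
R | b[c]b___   read c → write _, move -1, go to R
R | [b]_b___   read b → write b, move +1, go to P
P | b[_]b___   read _ → write b, move -1, go to Q
Q | [b]bb___   read b → write a, move +1, go to R
R | a[b]b___   read b → write b, move +1, go to P
P | ab[b]___   read b → write a, move -1, go to R
R | a[b]a___   read b → write b, move +1, go to P
P | ab[a]___   read a → write a, move +1, go to Q
Q | aba[_]__   read _ → write c, move +1, go to P
P | abac[_]_   read _ → write b, move -1, go to Q
Q | aba[c]b_   read c → write a, move -1, go to Q
Q | ab[a]ab_   read a → write _, move -1, go to R
R | a[b]_ab_   read b → write b, move +1, go to P
P | ab[_]ab_   read _ → write b, move -1, go to Q
Q | a[b]bab_   read b → write a, move +1, go to R
R | aa[b]ab_   read b → write b, move +1, go to P
P | aab[a]b_   read a → write a, move +1, go to Q
Q | aaba[b]_   read b → write a, move +1, go to R
R | aabaa[_]
The non-blank tape span at halt is aabaa.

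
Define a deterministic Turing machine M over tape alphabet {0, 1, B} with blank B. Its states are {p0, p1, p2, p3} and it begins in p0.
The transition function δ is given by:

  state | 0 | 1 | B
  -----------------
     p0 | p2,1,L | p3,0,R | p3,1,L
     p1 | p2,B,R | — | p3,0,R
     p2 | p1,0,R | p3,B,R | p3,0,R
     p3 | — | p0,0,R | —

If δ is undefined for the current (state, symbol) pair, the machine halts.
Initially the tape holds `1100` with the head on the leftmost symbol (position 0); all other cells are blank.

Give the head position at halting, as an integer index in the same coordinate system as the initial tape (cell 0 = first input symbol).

2

p0 | [1]100   read 1 → write 0, move R, go to p3
p3 | 0[1]00   read 1 → write 0, move R, go to p0
p0 | 00[0]0   read 0 → write 1, move L, go to p2
p2 | 0[0]10   read 0 → write 0, move R, go to p1
p1 | 00[1]0
At halt the head is at cell 2.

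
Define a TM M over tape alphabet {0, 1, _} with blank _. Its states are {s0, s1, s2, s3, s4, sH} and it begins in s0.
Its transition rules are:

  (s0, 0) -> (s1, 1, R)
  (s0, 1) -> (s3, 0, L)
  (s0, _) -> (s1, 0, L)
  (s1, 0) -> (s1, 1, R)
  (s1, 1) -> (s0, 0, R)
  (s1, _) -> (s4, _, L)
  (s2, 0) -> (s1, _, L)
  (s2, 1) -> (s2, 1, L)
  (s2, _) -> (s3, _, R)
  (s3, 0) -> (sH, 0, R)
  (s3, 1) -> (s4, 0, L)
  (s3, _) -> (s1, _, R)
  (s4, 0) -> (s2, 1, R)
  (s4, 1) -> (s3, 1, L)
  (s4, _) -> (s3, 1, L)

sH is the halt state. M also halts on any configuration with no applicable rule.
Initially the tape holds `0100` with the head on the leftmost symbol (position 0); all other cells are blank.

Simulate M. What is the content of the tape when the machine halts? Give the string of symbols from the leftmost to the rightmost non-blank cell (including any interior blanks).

010101

s0 | _[0]100___   read 0 → write 1, move R, go to s1
s1 | _1[1]00___   read 1 → write 0, move R, go to s0
s0 | _10[0]0___   read 0 → write 1, move R, go to s1
s1 | _101[0]___   read 0 → write 1, move R, go to s1
s1 | _1011[_]__   read _ → write _, move L, go to s4
s4 | _101[1]___   read 1 → write 1, move L, go to s3
s3 | _10[1]1___   read 1 → write 0, move L, go to s4
s4 | _1[0]01___   read 0 → write 1, move R, go to s2
s2 | _11[0]1___   read 0 → write _, move L, go to s1
s1 | _1[1]_1___   read 1 → write 0, move R, go to s0
s0 | _10[_]1___   read _ → write 0, move L, go to s1
s1 | _1[0]01___   read 0 → write 1, move R, go to s1
s1 | _11[0]1___   read 0 → write 1, move R, go to s1
s1 | _111[1]___   read 1 → write 0, move R, go to s0
s0 | _1110[_]__   read _ → write 0, move L, go to s1
s1 | _111[0]0__   read 0 → write 1, move R, go to s1
s1 | _1111[0]__   read 0 → write 1, move R, go to s1
s1 | _11111[_]_   read _ → write _, move L, go to s4
s4 | _1111[1]__   read 1 → write 1, move L, go to s3
s3 | _111[1]1__   read 1 → write 0, move L, go to s4
s4 | _11[1]01__   read 1 → write 1, move L, go to s3
s3 | _1[1]101__   read 1 → write 0, move L, go to s4
s4 | _[1]0101__   read 1 → write 1, move L, go to s3
s3 | [_]10101__   read _ → write _, move R, go to s1
s1 | _[1]0101__   read 1 → write 0, move R, go to s0
s0 | _0[0]101__   read 0 → write 1, move R, go to s1
s1 | _01[1]01__   read 1 → write 0, move R, go to s0
s0 | _010[0]1__   read 0 → write 1, move R, go to s1
s1 | _0101[1]__   read 1 → write 0, move R, go to s0
s0 | _01010[_]_   read _ → write 0, move L, go to s1
s1 | _0101[0]0_   read 0 → write 1, move R, go to s1
s1 | _01011[0]_   read 0 → write 1, move R, go to s1
s1 | _010111[_]   read _ → write _, move L, go to s4
s4 | _01011[1]_   read 1 → write 1, move L, go to s3
s3 | _0101[1]1_   read 1 → write 0, move L, go to s4
s4 | _010[1]01_   read 1 → write 1, move L, go to s3
s3 | _01[0]101_   read 0 → write 0, move R, go to sH
sH | _010[1]01_
The non-blank tape span at halt is 010101.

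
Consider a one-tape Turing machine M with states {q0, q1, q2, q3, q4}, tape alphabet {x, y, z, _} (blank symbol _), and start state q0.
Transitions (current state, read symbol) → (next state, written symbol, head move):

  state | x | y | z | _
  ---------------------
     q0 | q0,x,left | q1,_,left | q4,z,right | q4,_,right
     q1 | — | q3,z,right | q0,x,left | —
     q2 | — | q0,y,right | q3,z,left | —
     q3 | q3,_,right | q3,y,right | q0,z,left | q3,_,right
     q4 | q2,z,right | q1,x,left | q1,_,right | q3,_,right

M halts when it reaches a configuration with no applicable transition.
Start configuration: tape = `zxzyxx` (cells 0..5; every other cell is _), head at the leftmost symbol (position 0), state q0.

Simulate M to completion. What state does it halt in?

state=q0 head=0 tape=[z]xzyxx   (q0,z)→(q4,z,right)
state=q4 head=1 tape=z[x]zyxx   (q4,x)→(q2,z,right)
state=q2 head=2 tape=zz[z]yxx   (q2,z)→(q3,z,left)
state=q3 head=1 tape=z[z]zyxx   (q3,z)→(q0,z,left)
state=q0 head=0 tape=[z]zzyxx   (q0,z)→(q4,z,right)
state=q4 head=1 tape=z[z]zyxx   (q4,z)→(q1,_,right)
state=q1 head=2 tape=z_[z]yxx   (q1,z)→(q0,x,left)
state=q0 head=1 tape=z[_]xyxx   (q0,_)→(q4,_,right)
state=q4 head=2 tape=z_[x]yxx   (q4,x)→(q2,z,right)
state=q2 head=3 tape=z_z[y]xx   (q2,y)→(q0,y,right)
state=q0 head=4 tape=z_zy[x]x   (q0,x)→(q0,x,left)
state=q0 head=3 tape=z_z[y]xx   (q0,y)→(q1,_,left)
state=q1 head=2 tape=z_[z]_xx   (q1,z)→(q0,x,left)
state=q0 head=1 tape=z[_]x_xx   (q0,_)→(q4,_,right)
state=q4 head=2 tape=z_[x]_xx   (q4,x)→(q2,z,right)
state=q2 head=3 tape=z_z[_]xx
No transition is defined for (q2, _); M halts in state q2.

q2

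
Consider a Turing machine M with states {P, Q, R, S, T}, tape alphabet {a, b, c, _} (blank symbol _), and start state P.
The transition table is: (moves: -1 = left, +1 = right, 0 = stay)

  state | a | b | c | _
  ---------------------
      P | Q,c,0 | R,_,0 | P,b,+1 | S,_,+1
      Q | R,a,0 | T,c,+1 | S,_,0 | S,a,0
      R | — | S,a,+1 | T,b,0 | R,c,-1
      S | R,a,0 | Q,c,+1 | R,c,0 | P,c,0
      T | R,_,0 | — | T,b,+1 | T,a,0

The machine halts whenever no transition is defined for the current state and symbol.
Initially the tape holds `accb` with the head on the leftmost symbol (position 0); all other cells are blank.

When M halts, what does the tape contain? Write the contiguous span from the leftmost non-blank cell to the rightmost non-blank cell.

bbab

P | [a]ccb   read a → write c, move 0, go to Q
Q | [c]ccb   read c → write _, move 0, go to S
S | [_]ccb   read _ → write c, move 0, go to P
P | [c]ccb   read c → write b, move +1, go to P
P | b[c]cb   read c → write b, move +1, go to P
P | bb[c]b   read c → write b, move +1, go to P
P | bbb[b]   read b → write _, move 0, go to R
R | bbb[_]   read _ → write c, move -1, go to R
R | bb[b]c   read b → write a, move +1, go to S
S | bba[c]   read c → write c, move 0, go to R
R | bba[c]   read c → write b, move 0, go to T
T | bba[b]
The non-blank tape span at halt is bbab.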